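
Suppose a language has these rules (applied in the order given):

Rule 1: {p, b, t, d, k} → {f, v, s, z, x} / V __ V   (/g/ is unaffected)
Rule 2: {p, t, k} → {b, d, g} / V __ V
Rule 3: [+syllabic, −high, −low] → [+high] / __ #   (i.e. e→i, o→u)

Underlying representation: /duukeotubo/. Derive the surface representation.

duuxeosuvu

Rule 1 (intervocalic spirantization): /k/ is a stop between vowels /u/ and /e/, so it spirantizes to the fricative [x]. /t/ is a stop between vowels /o/ and /u/, so it spirantizes to the fricative [s]. /b/ is a stop between vowels /u/ and /o/, so it spirantizes to the fricative [v]. /duukeotubo/ → duuxeosuvo.
Rule 2 (intervocalic voicing): no segment meets the environment; /duuxeosuvo/ is unchanged.
Rule 3 (final vowel raising): /o/ is a mid vowel in word-final position, so it raises to [u]. /duuxeosuvo/ → duuxeosuvu.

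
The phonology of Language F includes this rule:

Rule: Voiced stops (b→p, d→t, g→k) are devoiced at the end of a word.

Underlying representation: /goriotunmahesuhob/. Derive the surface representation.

goriotunmahesuhop

Scanning /goriotunmahesuhob/: /g/ at position 1 is not in the conditioning environment; /b/ is a voiced stop in word-final position, so it devoices to [p].
Result: [goriotunmahesuhop].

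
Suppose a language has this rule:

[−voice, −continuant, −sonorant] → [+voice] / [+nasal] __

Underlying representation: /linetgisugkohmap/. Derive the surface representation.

No segment of /linetgisugkohmap/ meets the structural description of the rule, so the form surfaces unchanged.

linetgisugkohmap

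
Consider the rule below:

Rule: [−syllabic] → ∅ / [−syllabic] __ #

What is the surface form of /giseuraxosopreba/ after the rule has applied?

giseuraxosopreba

No segment of /giseuraxosopreba/ meets the structural description of the rule, so the form surfaces unchanged.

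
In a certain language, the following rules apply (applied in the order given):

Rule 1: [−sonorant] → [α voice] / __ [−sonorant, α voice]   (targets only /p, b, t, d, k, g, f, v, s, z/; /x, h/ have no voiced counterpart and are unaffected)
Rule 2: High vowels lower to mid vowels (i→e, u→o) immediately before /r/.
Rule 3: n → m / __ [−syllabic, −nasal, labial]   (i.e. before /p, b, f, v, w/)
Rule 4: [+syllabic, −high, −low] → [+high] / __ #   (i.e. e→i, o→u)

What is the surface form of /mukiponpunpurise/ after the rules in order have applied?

mukipompumporisi

Rule 1 (regressive voicing assimilation): no segment meets the environment; /mukiponpunpurise/ is unchanged.
Rule 2 (pre-rhotic lowering): /u/ is a high vowel immediately before /r/, so it lowers to [o]. /mukiponpunpurise/ → mukiponpunporise.
Rule 3 (nasal place assimilation): /n/ precedes the labial consonant /p/, so it assimilates in place to [m]. /n/ precedes the labial consonant /p/, so it assimilates in place to [m]. /mukiponpunporise/ → mukipompumporise.
Rule 4 (final vowel raising): /e/ is a mid vowel in word-final position, so it raises to [i]. /mukipompumporise/ → mukipompumporisi.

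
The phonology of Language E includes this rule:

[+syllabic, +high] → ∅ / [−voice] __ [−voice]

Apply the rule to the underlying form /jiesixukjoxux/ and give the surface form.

jiesxkjoxx

/i/ is a high vowel flanked by voiceless consonants /s/ and /x/, so it deletes.
/u/ is a high vowel flanked by voiceless consonants /x/ and /k/, so it deletes.
/u/ is a high vowel flanked by voiceless consonants /x/ and /x/, so it deletes.
The other instance of /i/ does not occur in the required environment and remains unchanged.
Surface form: [jiesxkjoxx].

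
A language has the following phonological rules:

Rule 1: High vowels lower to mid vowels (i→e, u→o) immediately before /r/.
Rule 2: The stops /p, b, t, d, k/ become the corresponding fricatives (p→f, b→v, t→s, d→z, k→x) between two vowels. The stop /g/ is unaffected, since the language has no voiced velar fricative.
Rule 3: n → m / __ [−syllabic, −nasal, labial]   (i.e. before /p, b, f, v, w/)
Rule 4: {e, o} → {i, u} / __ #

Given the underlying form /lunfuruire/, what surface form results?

lumforueri

Rule 1 (pre-rhotic lowering): /u/ is a high vowel immediately before /r/, so it lowers to [o]. /i/ is a high vowel immediately before /r/, so it lowers to [e]. /lunfuruire/ → lunforuere.
Rule 2 (intervocalic spirantization): no segment meets the environment; /lunforuere/ is unchanged.
Rule 3 (nasal place assimilation): /n/ precedes the labial consonant /f/, so it assimilates in place to [m]. /lunforuere/ → lumforuere.
Rule 4 (final vowel raising): /e/ is a mid vowel in word-final position, so it raises to [i]. /lumforuere/ → lumforueri.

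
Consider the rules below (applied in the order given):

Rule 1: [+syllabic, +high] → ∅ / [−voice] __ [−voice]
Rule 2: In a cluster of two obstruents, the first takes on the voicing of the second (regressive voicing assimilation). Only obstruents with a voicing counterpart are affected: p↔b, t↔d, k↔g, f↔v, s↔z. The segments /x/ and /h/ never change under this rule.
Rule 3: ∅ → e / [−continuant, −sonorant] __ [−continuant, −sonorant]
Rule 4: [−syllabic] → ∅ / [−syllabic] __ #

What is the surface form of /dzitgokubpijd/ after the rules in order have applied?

dzidegokupepij

Rule 1 (high vowel syncope): no segment meets the environment; /dzitgokubpijd/ is unchanged.
Rule 2 (regressive voicing assimilation): /t/ precedes the voiced obstruent /g/, so it voices to [d] by assimilation. /b/ precedes the voiceless obstruent /p/, so it devoices to [p] by assimilation. /dzitgokubpijd/ → dzidgokuppijd.
Rule 3 (stop-cluster e-epenthesis): /d/ and /g/ form a stop–stop cluster, so [e] is inserted between them. /p/ and /p/ form a stop–stop cluster, so [e] is inserted between them. /dzidgokuppijd/ → dzidegokupepijd.
Rule 4 (final cluster simplification): /d/ is the second consonant of a word-final cluster /jd/, so it deletes. /dzidegokupepijd/ → dzidegokupepij.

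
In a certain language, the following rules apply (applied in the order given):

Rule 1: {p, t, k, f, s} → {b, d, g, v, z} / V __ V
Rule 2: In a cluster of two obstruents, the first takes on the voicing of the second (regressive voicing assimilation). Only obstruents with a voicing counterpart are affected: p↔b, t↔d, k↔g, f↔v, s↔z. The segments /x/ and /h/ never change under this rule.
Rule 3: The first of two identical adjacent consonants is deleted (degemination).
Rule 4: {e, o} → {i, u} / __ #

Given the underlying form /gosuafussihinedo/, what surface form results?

Rule 1 (intervocalic voicing): /s/ is a voiceless obstruent between vowels /o/ and /u/, so it voices to [z]. /f/ is a voiceless obstruent between vowels /a/ and /u/, so it voices to [v]. /gosuafussihinedo/ → gozuavussihinedo.
Rule 2 (regressive voicing assimilation): no segment meets the environment; /gozuavussihinedo/ is unchanged.
Rule 3 (degemination): /ss/ is a geminate; the first /s/ deletes. /gozuavussihinedo/ → gozuavusihinedo.
Rule 4 (final vowel raising): /o/ is a mid vowel in word-final position, so it raises to [u]. /gozuavusihinedo/ → gozuavusihinedu.

gozuavusihinedu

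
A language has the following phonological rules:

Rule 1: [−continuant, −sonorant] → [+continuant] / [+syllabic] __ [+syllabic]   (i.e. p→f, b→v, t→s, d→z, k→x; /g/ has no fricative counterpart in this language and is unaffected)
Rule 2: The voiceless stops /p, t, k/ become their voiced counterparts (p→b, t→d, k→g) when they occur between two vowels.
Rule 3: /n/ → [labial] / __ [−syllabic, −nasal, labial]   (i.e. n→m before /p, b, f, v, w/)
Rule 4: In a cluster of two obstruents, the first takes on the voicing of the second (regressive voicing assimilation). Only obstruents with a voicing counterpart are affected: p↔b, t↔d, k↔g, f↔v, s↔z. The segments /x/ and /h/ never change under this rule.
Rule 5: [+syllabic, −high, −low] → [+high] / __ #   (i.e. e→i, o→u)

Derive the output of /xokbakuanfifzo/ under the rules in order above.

Rule 1 (intervocalic spirantization): /k/ is a stop between vowels /a/ and /u/, so it spirantizes to the fricative [x]. /xokbakuanfifzo/ → xokbaxuanfifzo.
Rule 2 (intervocalic voicing): no segment meets the environment; /xokbaxuanfifzo/ is unchanged.
Rule 3 (nasal place assimilation): /n/ precedes the labial consonant /f/, so it assimilates in place to [m]. /xokbaxuanfifzo/ → xokbaxuamfifzo.
Rule 4 (regressive voicing assimilation): /k/ precedes the voiced obstruent /b/, so it voices to [g] by assimilation. /f/ precedes the voiced obstruent /z/, so it voices to [v] by assimilation. /xokbaxuamfifzo/ → xogbaxuamfivzo.
Rule 5 (final vowel raising): /o/ is a mid vowel in word-final position, so it raises to [u]. /xogbaxuamfivzo/ → xogbaxuamfivzu.

xogbaxuamfivzu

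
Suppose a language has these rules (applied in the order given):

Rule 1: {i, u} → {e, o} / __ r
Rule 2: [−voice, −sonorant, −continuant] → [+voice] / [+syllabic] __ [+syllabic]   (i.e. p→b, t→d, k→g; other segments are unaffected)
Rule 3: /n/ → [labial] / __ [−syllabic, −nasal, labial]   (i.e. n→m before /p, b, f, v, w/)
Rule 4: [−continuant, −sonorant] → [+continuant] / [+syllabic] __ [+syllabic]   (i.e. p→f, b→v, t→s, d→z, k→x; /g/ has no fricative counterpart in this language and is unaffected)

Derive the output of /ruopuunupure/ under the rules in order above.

ruovuunuvore

Rule 1 (pre-rhotic lowering): /u/ is a high vowel immediately before /r/, so it lowers to [o]. /ruopuunupure/ → ruopuunupore.
Rule 2 (intervocalic voicing): /p/ is a voiceless stop between vowels /o/ and /u/, so it voices to [b]. /p/ is a voiceless stop between vowels /u/ and /o/, so it voices to [b]. /ruopuunupore/ → ruobuunubore.
Rule 3 (nasal place assimilation): no segment meets the environment; /ruobuunubore/ is unchanged.
Rule 4 (intervocalic spirantization): /b/ is a stop between vowels /o/ and /u/, so it spirantizes to the fricative [v]. /b/ is a stop between vowels /u/ and /o/, so it spirantizes to the fricative [v]. /ruobuunubore/ → ruovuunuvore.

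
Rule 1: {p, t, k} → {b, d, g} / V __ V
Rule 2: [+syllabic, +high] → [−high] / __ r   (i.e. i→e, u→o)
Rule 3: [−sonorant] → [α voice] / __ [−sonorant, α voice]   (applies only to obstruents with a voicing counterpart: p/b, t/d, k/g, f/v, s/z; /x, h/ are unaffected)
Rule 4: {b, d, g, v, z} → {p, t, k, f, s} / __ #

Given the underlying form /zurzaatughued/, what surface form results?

Rule 1 (intervocalic voicing): /t/ is a voiceless stop between vowels /a/ and /u/, so it voices to [d]. /zurzaatughued/ → zurzaadughued.
Rule 2 (pre-rhotic lowering): /u/ is a high vowel immediately before /r/, so it lowers to [o]. /zurzaadughued/ → zorzaadughued.
Rule 3 (regressive voicing assimilation): /g/ precedes the voiceless obstruent /h/, so it devoices to [k] by assimilation. /zorzaadughued/ → zorzaadukhued.
Rule 4 (final devoicing): /d/ is a voiced obstruent in word-final position, so it devoices to [t]. /zorzaadukhued/ → zorzaadukhuet.

zorzaadukhuet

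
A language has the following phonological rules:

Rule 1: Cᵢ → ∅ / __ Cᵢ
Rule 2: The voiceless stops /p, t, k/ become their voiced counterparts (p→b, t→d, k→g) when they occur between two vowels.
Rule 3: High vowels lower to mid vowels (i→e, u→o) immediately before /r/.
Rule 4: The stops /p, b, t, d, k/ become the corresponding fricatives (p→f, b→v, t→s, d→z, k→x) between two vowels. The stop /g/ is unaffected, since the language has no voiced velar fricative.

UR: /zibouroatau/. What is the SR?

zivooroazau

Rule 1 (degemination): no segment meets the environment; /zibouroatau/ is unchanged.
Rule 2 (intervocalic voicing): /t/ is a voiceless stop between vowels /a/ and /a/, so it voices to [d]. /zibouroatau/ → zibouroadau.
Rule 3 (pre-rhotic lowering): /u/ is a high vowel immediately before /r/, so it lowers to [o]. /zibouroadau/ → zibooroadau.
Rule 4 (intervocalic spirantization): /b/ is a stop between vowels /i/ and /o/, so it spirantizes to the fricative [v]. /d/ is a stop between vowels /a/ and /a/, so it spirantizes to the fricative [z]. /zibooroadau/ → zivooroazau.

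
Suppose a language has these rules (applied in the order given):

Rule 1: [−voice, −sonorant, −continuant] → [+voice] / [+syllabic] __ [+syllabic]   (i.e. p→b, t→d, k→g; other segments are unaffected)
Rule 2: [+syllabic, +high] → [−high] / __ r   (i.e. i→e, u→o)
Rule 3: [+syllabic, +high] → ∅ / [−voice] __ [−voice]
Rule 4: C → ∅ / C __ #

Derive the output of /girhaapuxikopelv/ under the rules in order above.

Rule 1 (intervocalic voicing): /p/ is a voiceless stop between vowels /a/ and /u/, so it voices to [b]. /k/ is a voiceless stop between vowels /i/ and /o/, so it voices to [g]. /p/ is a voiceless stop between vowels /o/ and /e/, so it voices to [b]. /girhaapuxikopelv/ → girhaabuxigobelv.
Rule 2 (pre-rhotic lowering): /i/ is a high vowel immediately before /r/, so it lowers to [e]. /girhaabuxigobelv/ → gerhaabuxigobelv.
Rule 3 (high vowel syncope): no segment meets the environment; /gerhaabuxigobelv/ is unchanged.
Rule 4 (final cluster simplification): /v/ is the second consonant of a word-final cluster /lv/, so it deletes. /gerhaabuxigobelv/ → gerhaabuxigobel.

gerhaabuxigobel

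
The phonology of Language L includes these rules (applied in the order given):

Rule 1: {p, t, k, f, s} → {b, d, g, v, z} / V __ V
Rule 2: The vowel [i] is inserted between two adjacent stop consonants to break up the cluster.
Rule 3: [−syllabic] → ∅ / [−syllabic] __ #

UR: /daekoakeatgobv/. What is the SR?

Rule 1 (intervocalic voicing): /k/ is a voiceless obstruent between vowels /e/ and /o/, so it voices to [g]. /k/ is a voiceless obstruent between vowels /a/ and /e/, so it voices to [g]. /daekoakeatgobv/ → daegoageatgobv.
Rule 2 (stop-cluster i-epenthesis): /t/ and /g/ form a stop–stop cluster, so [i] is inserted between them. /daegoageatgobv/ → daegoageatigobv.
Rule 3 (final cluster simplification): /v/ is the second consonant of a word-final cluster /bv/, so it deletes. /daegoageatigobv/ → daegoageatigob.

daegoageatigob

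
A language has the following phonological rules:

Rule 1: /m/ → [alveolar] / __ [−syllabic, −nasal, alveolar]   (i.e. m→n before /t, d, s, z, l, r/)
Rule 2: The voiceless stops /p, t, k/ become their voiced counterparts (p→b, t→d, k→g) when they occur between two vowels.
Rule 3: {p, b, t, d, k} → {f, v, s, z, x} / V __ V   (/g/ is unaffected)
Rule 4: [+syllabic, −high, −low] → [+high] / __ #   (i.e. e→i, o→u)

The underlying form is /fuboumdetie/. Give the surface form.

fuvoundezii

Rule 1 (nasal place assimilation): /m/ precedes the alveolar consonant /d/, so it assimilates in place to [n]. /fuboumdetie/ → fuboundetie.
Rule 2 (intervocalic voicing): /t/ is a voiceless stop between vowels /e/ and /i/, so it voices to [d]. /fuboundetie/ → fuboundedie.
Rule 3 (intervocalic spirantization): /b/ is a stop between vowels /u/ and /o/, so it spirantizes to the fricative [v]. /d/ is a stop between vowels /e/ and /i/, so it spirantizes to the fricative [z]. /fuboundedie/ → fuvoundezie.
Rule 4 (final vowel raising): /e/ is a mid vowel in word-final position, so it raises to [i]. /fuvoundezie/ → fuvoundezii.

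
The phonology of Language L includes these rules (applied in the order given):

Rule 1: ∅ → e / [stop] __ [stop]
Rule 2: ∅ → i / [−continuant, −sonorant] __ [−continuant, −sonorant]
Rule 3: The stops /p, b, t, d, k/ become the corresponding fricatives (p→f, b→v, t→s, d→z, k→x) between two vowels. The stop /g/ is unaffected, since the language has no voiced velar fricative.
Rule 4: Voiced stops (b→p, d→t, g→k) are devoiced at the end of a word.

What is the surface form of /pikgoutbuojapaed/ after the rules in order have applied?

pixegousevuojafaet

Rule 1 (stop-cluster e-epenthesis): /k/ and /g/ form a stop–stop cluster, so [e] is inserted between them. /t/ and /b/ form a stop–stop cluster, so [e] is inserted between them. /pikgoutbuojapaed/ → pikegoutebuojapaed.
Rule 2 (stop-cluster i-epenthesis): no segment meets the environment; /pikegoutebuojapaed/ is unchanged.
Rule 3 (intervocalic spirantization): /k/ is a stop between vowels /i/ and /e/, so it spirantizes to the fricative [x]. /t/ is a stop between vowels /u/ and /e/, so it spirantizes to the fricative [s]. /b/ is a stop between vowels /e/ and /u/, so it spirantizes to the fricative [v]. /p/ is a stop between vowels /a/ and /a/, so it spirantizes to the fricative [f]. /pikegoutebuojapaed/ → pixegousevuojafaed.
Rule 4 (final devoicing): /d/ is a voiced stop in word-final position, so it devoices to [t]. /pixegousevuojafaed/ → pixegousevuojafaet.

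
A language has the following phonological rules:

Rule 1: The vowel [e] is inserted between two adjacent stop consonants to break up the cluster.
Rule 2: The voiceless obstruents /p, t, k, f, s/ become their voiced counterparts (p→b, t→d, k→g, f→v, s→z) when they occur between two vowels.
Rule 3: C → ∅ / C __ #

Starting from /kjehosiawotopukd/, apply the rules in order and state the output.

Rule 1 (stop-cluster e-epenthesis): /k/ and /d/ form a stop–stop cluster, so [e] is inserted between them. /kjehosiawotopukd/ → kjehosiawotopuked.
Rule 2 (intervocalic voicing): /s/ is a voiceless obstruent between vowels /o/ and /i/, so it voices to [z]. /t/ is a voiceless obstruent between vowels /o/ and /o/, so it voices to [d]. /p/ is a voiceless obstruent between vowels /o/ and /u/, so it voices to [b]. /k/ is a voiceless obstruent between vowels /u/ and /e/, so it voices to [g]. /kjehosiawotopuked/ → kjehoziawodobuged.
Rule 3 (final cluster simplification): no segment meets the environment; /kjehoziawodobuged/ is unchanged.

kjehoziawodobuged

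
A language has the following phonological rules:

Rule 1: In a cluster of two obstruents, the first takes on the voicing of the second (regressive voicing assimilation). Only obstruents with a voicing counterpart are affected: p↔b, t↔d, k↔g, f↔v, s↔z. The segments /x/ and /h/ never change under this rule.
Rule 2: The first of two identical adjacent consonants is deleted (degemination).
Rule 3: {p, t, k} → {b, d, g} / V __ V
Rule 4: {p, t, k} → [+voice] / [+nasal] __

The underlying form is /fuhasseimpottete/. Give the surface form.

fuhaseimbodede

Rule 1 (regressive voicing assimilation): no segment meets the environment; /fuhasseimpottete/ is unchanged.
Rule 2 (degemination): /ss/ is a geminate; the first /s/ deletes. /tt/ is a geminate; the first /t/ deletes. /fuhasseimpottete/ → fuhaseimpotete.
Rule 3 (intervocalic voicing): /t/ is a voiceless stop between vowels /o/ and /e/, so it voices to [d]. /t/ is a voiceless stop between vowels /e/ and /e/, so it voices to [d]. /fuhaseimpotete/ → fuhaseimpodede.
Rule 4 (post-nasal voicing): /p/ is a voiceless stop immediately after the nasal /m/, so it voices to [b]. /fuhaseimpodede/ → fuhaseimbodede.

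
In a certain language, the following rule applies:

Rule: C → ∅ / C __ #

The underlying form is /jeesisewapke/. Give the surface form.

No segment of /jeesisewapke/ meets the structural description of the rule, so the form surfaces unchanged.

jeesisewapke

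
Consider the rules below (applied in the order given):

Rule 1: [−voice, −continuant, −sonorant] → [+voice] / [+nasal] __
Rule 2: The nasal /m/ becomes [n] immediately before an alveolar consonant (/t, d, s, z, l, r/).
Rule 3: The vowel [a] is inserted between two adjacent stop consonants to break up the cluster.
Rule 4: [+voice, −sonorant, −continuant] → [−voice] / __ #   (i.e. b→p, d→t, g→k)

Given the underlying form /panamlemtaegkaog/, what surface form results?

pananlendaegakaok

Rule 1 (post-nasal voicing): /t/ is a voiceless stop immediately after the nasal /m/, so it voices to [d]. /panamlemtaegkaog/ → panamlemdaegkaog.
Rule 2 (nasal place assimilation): /m/ precedes the alveolar consonant /l/, so it assimilates in place to [n]. /m/ precedes the alveolar consonant /d/, so it assimilates in place to [n]. /panamlemdaegkaog/ → pananlendaegkaog.
Rule 3 (stop-cluster a-epenthesis): /g/ and /k/ form a stop–stop cluster, so [a] is inserted between them. /pananlendaegkaog/ → pananlendaegakaog.
Rule 4 (final devoicing): /g/ is a voiced stop in word-final position, so it devoices to [k]. /pananlendaegakaog/ → pananlendaegakaok.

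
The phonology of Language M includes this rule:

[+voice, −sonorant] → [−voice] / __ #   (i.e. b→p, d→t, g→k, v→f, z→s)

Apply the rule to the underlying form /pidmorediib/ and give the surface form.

Scanning /pidmorediib/: /d/ at position 3 is not in the conditioning environment; /d/ at position 8 is not in the conditioning environment; /b/ is a voiced obstruent in word-final position, so it devoices to [p].
Result: [pidmorediip].

pidmorediip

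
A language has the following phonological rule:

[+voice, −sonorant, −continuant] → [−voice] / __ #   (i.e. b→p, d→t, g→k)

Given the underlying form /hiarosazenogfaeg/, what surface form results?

Scanning /hiarosazenogfaeg/: /g/ at position 12 is not in the conditioning environment; /g/ is a voiced stop in word-final position, so it devoices to [k].
Result: [hiarosazenogfaek].

hiarosazenogfaek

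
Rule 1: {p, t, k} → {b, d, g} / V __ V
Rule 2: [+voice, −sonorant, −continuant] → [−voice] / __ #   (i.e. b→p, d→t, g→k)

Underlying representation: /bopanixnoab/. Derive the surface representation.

bobanixnoap

Rule 1 (intervocalic voicing): /p/ is a voiceless stop between vowels /o/ and /a/, so it voices to [b]. /bopanixnoab/ → bobanixnoab.
Rule 2 (final devoicing): /b/ is a voiced stop in word-final position, so it devoices to [p]. /bobanixnoab/ → bobanixnoap.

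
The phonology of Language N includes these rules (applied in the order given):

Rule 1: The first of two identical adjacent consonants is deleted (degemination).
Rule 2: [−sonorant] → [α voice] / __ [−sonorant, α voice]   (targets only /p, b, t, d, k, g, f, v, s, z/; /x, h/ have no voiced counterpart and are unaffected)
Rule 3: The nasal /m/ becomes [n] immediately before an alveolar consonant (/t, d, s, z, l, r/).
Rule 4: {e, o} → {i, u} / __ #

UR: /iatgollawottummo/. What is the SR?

iadgolawotumu

Rule 1 (degemination): /ll/ is a geminate; the first /l/ deletes. /tt/ is a geminate; the first /t/ deletes. /mm/ is a geminate; the first /m/ deletes. /iatgollawottummo/ → iatgolawotumo.
Rule 2 (regressive voicing assimilation): /t/ precedes the voiced obstruent /g/, so it voices to [d] by assimilation. /iatgolawotumo/ → iadgolawotumo.
Rule 3 (nasal place assimilation): no segment meets the environment; /iadgolawotumo/ is unchanged.
Rule 4 (final vowel raising): /o/ is a mid vowel in word-final position, so it raises to [u]. /iadgolawotumo/ → iadgolawotumu.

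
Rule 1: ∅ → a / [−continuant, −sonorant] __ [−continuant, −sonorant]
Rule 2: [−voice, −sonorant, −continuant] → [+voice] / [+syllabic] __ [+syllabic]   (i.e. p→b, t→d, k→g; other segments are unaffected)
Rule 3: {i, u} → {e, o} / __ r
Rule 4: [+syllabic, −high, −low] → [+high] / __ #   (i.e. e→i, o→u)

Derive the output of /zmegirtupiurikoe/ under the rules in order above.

Rule 1 (stop-cluster a-epenthesis): no segment meets the environment; /zmegirtupiurikoe/ is unchanged.
Rule 2 (intervocalic voicing): /p/ is a voiceless stop between vowels /u/ and /i/, so it voices to [b]. /k/ is a voiceless stop between vowels /i/ and /o/, so it voices to [g]. /zmegirtupiurikoe/ → zmegirtubiurigoe.
Rule 3 (pre-rhotic lowering): /i/ is a high vowel immediately before /r/, so it lowers to [e]. /u/ is a high vowel immediately before /r/, so it lowers to [o]. /zmegirtubiurigoe/ → zmegertubiorigoe.
Rule 4 (final vowel raising): /e/ is a mid vowel in word-final position, so it raises to [i]. /zmegertubiorigoe/ → zmegertubiorigoi.

zmegertubiorigoi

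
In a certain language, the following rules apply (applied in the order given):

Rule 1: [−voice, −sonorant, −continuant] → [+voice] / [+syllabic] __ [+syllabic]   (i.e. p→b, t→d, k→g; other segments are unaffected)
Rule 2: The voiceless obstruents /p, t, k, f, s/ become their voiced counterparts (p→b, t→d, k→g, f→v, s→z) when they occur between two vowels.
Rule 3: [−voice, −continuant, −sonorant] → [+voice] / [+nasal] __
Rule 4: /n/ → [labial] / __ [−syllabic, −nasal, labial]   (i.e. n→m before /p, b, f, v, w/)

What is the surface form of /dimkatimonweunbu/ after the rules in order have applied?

dimgadimomweumbu

Rule 1 (intervocalic voicing): /t/ is a voiceless stop between vowels /a/ and /i/, so it voices to [d]. /dimkatimonweunbu/ → dimkadimonweunbu.
Rule 2 (intervocalic voicing): no segment meets the environment; /dimkadimonweunbu/ is unchanged.
Rule 3 (post-nasal voicing): /k/ is a voiceless stop immediately after the nasal /m/, so it voices to [g]. /dimkadimonweunbu/ → dimgadimonweunbu.
Rule 4 (nasal place assimilation): /n/ precedes the labial consonant /w/, so it assimilates in place to [m]. /n/ precedes the labial consonant /b/, so it assimilates in place to [m]. /dimgadimonweunbu/ → dimgadimomweumbu.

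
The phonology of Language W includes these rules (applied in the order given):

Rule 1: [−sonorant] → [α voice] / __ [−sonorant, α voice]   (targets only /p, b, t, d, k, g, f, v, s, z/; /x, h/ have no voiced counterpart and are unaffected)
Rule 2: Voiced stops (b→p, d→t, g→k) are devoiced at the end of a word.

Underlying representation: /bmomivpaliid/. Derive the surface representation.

Rule 1 (regressive voicing assimilation): /v/ precedes the voiceless obstruent /p/, so it devoices to [f] by assimilation. /bmomivpaliid/ → bmomifpaliid.
Rule 2 (final devoicing): /d/ is a voiced stop in word-final position, so it devoices to [t]. /bmomifpaliid/ → bmomifpaliit.

bmomifpaliit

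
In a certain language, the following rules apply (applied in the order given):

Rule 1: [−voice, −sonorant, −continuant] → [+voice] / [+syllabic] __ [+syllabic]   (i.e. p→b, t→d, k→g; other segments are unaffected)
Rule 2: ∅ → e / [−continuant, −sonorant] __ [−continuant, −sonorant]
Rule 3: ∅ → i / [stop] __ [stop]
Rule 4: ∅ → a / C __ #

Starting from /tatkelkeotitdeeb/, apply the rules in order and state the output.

Rule 1 (intervocalic voicing): /t/ is a voiceless stop between vowels /o/ and /i/, so it voices to [d]. /tatkelkeotitdeeb/ → tatkelkeoditdeeb.
Rule 2 (stop-cluster e-epenthesis): /t/ and /k/ form a stop–stop cluster, so [e] is inserted between them. /t/ and /d/ form a stop–stop cluster, so [e] is inserted between them. /tatkelkeoditdeeb/ → tatekelkeoditedeeb.
Rule 3 (stop-cluster i-epenthesis): no segment meets the environment; /tatekelkeoditedeeb/ is unchanged.
Rule 4 (final a-epenthesis): the form ends in the consonant /b/, so [a] is inserted word-finally. /tatekelkeoditedeeb/ → tatekelkeoditedeeba.

tatekelkeoditedeeba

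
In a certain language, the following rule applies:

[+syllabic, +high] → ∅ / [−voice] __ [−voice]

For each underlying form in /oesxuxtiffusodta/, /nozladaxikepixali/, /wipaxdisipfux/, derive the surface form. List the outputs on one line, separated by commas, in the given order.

oesxxtffsodta, nozladaxkepxali, wipaxdispfx

/oesxuxtiffusodta/: /u/ is a high vowel flanked by voiceless consonants /x/ and /x/, so it deletes. /i/ is a high vowel flanked by voiceless consonants /t/ and /f/, so it deletes. /u/ is a high vowel flanked by voiceless consonants /f/ and /s/, so it deletes. → [oesxxtffsodta].
/nozladaxikepixali/: /i/ is a high vowel flanked by voiceless consonants /x/ and /k/, so it deletes. /i/ is a high vowel flanked by voiceless consonants /p/ and /x/, so it deletes. → [nozladaxkepxali].
/wipaxdisipfux/: /i/ is a high vowel flanked by voiceless consonants /s/ and /p/, so it deletes. /u/ is a high vowel flanked by voiceless consonants /f/ and /x/, so it deletes. → [wipaxdispfx].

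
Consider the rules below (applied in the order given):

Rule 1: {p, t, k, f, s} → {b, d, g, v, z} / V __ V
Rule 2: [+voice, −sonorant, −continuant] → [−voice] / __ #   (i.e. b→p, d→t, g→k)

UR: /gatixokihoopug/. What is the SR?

Rule 1 (intervocalic voicing): /t/ is a voiceless obstruent between vowels /a/ and /i/, so it voices to [d]. /k/ is a voiceless obstruent between vowels /o/ and /i/, so it voices to [g]. /p/ is a voiceless obstruent between vowels /o/ and /u/, so it voices to [b]. /gatixokihoopug/ → gadixogihoobug.
Rule 2 (final devoicing): /g/ is a voiced stop in word-final position, so it devoices to [k]. /gadixogihoobug/ → gadixogihoobuk.

gadixogihoobuk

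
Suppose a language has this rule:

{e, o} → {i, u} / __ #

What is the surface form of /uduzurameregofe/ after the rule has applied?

Scanning /uduzurameregofe/: /e/ at position 9 is not in the conditioning environment; /e/ at position 11 is not in the conditioning environment; /o/ at position 13 is not in the conditioning environment; /e/ is a mid vowel in word-final position, so it raises to [i].
Result: [uduzurameregofi].

uduzurameregofi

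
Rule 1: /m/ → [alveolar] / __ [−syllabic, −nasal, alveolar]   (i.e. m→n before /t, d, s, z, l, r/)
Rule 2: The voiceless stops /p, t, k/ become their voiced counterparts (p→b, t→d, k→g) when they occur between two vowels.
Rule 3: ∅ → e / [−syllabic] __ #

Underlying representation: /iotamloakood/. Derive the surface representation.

Rule 1 (nasal place assimilation): /m/ precedes the alveolar consonant /l/, so it assimilates in place to [n]. /iotamloakood/ → iotanloakood.
Rule 2 (intervocalic voicing): /t/ is a voiceless stop between vowels /o/ and /a/, so it voices to [d]. /k/ is a voiceless stop between vowels /a/ and /o/, so it voices to [g]. /iotanloakood/ → iodanloagood.
Rule 3 (final e-epenthesis): the form ends in the consonant /d/, so [e] is inserted word-finally. /iodanloagood/ → iodanloagoode.

iodanloagoode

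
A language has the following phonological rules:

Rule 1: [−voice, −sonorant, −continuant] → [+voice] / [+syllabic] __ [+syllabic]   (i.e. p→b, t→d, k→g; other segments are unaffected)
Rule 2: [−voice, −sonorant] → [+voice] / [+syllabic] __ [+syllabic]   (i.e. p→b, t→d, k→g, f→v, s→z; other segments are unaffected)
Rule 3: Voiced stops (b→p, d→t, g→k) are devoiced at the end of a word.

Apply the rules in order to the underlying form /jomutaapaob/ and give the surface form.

Rule 1 (intervocalic voicing): /t/ is a voiceless stop between vowels /u/ and /a/, so it voices to [d]. /p/ is a voiceless stop between vowels /a/ and /a/, so it voices to [b]. /jomutaapaob/ → jomudaabaob.
Rule 2 (intervocalic voicing): no segment meets the environment; /jomudaabaob/ is unchanged.
Rule 3 (final devoicing): /b/ is a voiced stop in word-final position, so it devoices to [p]. /jomudaabaob/ → jomudaabaop.

jomudaabaop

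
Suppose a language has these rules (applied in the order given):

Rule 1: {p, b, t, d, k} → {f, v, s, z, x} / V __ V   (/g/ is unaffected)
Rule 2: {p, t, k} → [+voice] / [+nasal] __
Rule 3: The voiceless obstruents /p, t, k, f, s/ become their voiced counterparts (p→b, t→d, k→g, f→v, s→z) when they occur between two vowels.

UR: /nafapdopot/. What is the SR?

Rule 1 (intervocalic spirantization): /p/ is a stop between vowels /o/ and /o/, so it spirantizes to the fricative [f]. /nafapdopot/ → nafapdofot.
Rule 2 (post-nasal voicing): no segment meets the environment; /nafapdofot/ is unchanged.
Rule 3 (intervocalic voicing): /f/ is a voiceless obstruent between vowels /a/ and /a/, so it voices to [v]. /f/ is a voiceless obstruent between vowels /o/ and /o/, so it voices to [v]. /nafapdofot/ → navapdovot.

navapdovot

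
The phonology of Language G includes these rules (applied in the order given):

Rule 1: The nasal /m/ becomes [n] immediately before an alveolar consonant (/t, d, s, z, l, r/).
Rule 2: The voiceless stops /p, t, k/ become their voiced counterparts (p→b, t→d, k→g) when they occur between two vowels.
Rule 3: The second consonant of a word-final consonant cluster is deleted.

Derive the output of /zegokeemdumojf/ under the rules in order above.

zegogeendumoj

Rule 1 (nasal place assimilation): /m/ precedes the alveolar consonant /d/, so it assimilates in place to [n]. /zegokeemdumojf/ → zegokeendumojf.
Rule 2 (intervocalic voicing): /k/ is a voiceless stop between vowels /o/ and /e/, so it voices to [g]. /zegokeendumojf/ → zegogeendumojf.
Rule 3 (final cluster simplification): /f/ is the second consonant of a word-final cluster /jf/, so it deletes. /zegogeendumojf/ → zegogeendumoj.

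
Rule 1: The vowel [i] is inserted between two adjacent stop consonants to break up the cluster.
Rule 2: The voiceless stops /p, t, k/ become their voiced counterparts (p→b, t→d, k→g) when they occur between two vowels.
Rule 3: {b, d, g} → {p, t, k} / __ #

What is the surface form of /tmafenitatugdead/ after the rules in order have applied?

Rule 1 (stop-cluster i-epenthesis): /g/ and /d/ form a stop–stop cluster, so [i] is inserted between them. /tmafenitatugdead/ → tmafenitatugidead.
Rule 2 (intervocalic voicing): /t/ is a voiceless stop between vowels /i/ and /a/, so it voices to [d]. /t/ is a voiceless stop between vowels /a/ and /u/, so it voices to [d]. /tmafenitatugidead/ → tmafenidadugidead.
Rule 3 (final devoicing): /d/ is a voiced stop in word-final position, so it devoices to [t]. /tmafenidadugidead/ → tmafenidadugideat.

tmafenidadugideat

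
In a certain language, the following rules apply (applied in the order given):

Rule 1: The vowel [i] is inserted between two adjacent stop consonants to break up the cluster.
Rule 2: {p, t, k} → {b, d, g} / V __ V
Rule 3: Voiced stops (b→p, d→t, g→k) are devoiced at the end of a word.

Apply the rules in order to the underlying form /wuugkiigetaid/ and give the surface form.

Rule 1 (stop-cluster i-epenthesis): /g/ and /k/ form a stop–stop cluster, so [i] is inserted between them. /wuugkiigetaid/ → wuugikiigetaid.
Rule 2 (intervocalic voicing): /k/ is a voiceless stop between vowels /i/ and /i/, so it voices to [g]. /t/ is a voiceless stop between vowels /e/ and /a/, so it voices to [d]. /wuugikiigetaid/ → wuugigiigedaid.
Rule 3 (final devoicing): /d/ is a voiced stop in word-final position, so it devoices to [t]. /wuugigiigedaid/ → wuugigiigedait.

wuugigiigedait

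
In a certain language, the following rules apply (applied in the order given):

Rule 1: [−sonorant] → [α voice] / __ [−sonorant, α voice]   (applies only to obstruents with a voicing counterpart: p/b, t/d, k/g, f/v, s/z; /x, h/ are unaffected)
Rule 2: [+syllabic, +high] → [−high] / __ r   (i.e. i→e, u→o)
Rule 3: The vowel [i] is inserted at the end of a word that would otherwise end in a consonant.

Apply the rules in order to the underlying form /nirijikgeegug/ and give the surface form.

Rule 1 (regressive voicing assimilation): /k/ precedes the voiced obstruent /g/, so it voices to [g] by assimilation. /nirijikgeegug/ → nirijiggeegug.
Rule 2 (pre-rhotic lowering): /i/ is a high vowel immediately before /r/, so it lowers to [e]. /nirijiggeegug/ → nerijiggeegug.
Rule 3 (final i-epenthesis): the form ends in the consonant /g/, so [i] is inserted word-finally. /nerijiggeegug/ → nerijiggeegugi.

nerijiggeegugi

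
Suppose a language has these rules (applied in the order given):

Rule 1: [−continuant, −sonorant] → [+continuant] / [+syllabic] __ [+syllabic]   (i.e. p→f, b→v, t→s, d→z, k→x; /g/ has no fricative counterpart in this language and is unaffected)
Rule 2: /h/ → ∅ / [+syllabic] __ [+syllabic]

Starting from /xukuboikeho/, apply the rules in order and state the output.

Rule 1 (intervocalic spirantization): /k/ is a stop between vowels /u/ and /u/, so it spirantizes to the fricative [x]. /b/ is a stop between vowels /u/ and /o/, so it spirantizes to the fricative [v]. /k/ is a stop between vowels /i/ and /e/, so it spirantizes to the fricative [x]. /xukuboikeho/ → xuxuvoixeho.
Rule 2 (intervocalic h-deletion): /h/ occurs between vowels /e/ and /o/, so it deletes. /xuxuvoixeho/ → xuxuvoixeo.

xuxuvoixeo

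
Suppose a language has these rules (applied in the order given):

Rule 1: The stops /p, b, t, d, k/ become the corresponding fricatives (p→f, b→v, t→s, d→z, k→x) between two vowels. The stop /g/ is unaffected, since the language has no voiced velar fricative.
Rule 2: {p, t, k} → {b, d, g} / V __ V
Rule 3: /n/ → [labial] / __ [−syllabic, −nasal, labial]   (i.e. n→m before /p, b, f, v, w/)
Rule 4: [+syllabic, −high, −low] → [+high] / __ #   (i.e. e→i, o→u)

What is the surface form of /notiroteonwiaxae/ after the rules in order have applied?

nosiroseomwiaxai

Rule 1 (intervocalic spirantization): /t/ is a stop between vowels /o/ and /i/, so it spirantizes to the fricative [s]. /t/ is a stop between vowels /o/ and /e/, so it spirantizes to the fricative [s]. /notiroteonwiaxae/ → nosiroseonwiaxae.
Rule 2 (intervocalic voicing): no segment meets the environment; /nosiroseonwiaxae/ is unchanged.
Rule 3 (nasal place assimilation): /n/ precedes the labial consonant /w/, so it assimilates in place to [m]. /nosiroseonwiaxae/ → nosiroseomwiaxae.
Rule 4 (final vowel raising): /e/ is a mid vowel in word-final position, so it raises to [i]. /nosiroseomwiaxae/ → nosiroseomwiaxai.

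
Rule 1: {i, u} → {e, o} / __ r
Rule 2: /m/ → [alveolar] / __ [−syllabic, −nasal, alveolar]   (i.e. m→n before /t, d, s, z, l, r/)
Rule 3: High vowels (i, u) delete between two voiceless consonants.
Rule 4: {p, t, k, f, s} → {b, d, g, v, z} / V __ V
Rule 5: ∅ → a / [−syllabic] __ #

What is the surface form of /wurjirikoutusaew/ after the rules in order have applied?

Rule 1 (pre-rhotic lowering): /u/ is a high vowel immediately before /r/, so it lowers to [o]. /i/ is a high vowel immediately before /r/, so it lowers to [e]. /wurjirikoutusaew/ → worjerikoutusaew.
Rule 2 (nasal place assimilation): no segment meets the environment; /worjerikoutusaew/ is unchanged.
Rule 3 (high vowel syncope): /u/ is a high vowel flanked by voiceless consonants /t/ and /s/, so it deletes. /worjerikoutusaew/ → worjerikoutsaew.
Rule 4 (intervocalic voicing): /k/ is a voiceless obstruent between vowels /i/ and /o/, so it voices to [g]. /worjerikoutsaew/ → worjerigoutsaew.
Rule 5 (final a-epenthesis): the form ends in the consonant /w/, so [a] is inserted word-finally. /worjerigoutsaew/ → worjerigoutsaewa.

worjerigoutsaewa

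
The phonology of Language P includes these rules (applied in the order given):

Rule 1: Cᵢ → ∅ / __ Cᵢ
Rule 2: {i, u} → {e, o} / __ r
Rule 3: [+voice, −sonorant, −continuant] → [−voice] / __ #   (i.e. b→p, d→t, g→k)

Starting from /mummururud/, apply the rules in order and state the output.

mumororut

Rule 1 (degemination): /mm/ is a geminate; the first /m/ deletes. /mummururud/ → mumururud.
Rule 2 (pre-rhotic lowering): /u/ is a high vowel immediately before /r/, so it lowers to [o]. /u/ is a high vowel immediately before /r/, so it lowers to [o]. /mumururud/ → mumororud.
Rule 3 (final devoicing): /d/ is a voiced stop in word-final position, so it devoices to [t]. /mumororud/ → mumororut.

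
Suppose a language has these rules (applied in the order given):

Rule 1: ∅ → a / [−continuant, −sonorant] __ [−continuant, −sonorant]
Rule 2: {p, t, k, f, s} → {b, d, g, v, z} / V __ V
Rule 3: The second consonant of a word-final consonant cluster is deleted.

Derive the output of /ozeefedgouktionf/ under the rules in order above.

Rule 1 (stop-cluster a-epenthesis): /d/ and /g/ form a stop–stop cluster, so [a] is inserted between them. /k/ and /t/ form a stop–stop cluster, so [a] is inserted between them. /ozeefedgouktionf/ → ozeefedagoukationf.
Rule 2 (intervocalic voicing): /f/ is a voiceless obstruent between vowels /e/ and /e/, so it voices to [v]. /k/ is a voiceless obstruent between vowels /u/ and /a/, so it voices to [g]. /t/ is a voiceless obstruent between vowels /a/ and /i/, so it voices to [d]. /ozeefedagoukationf/ → ozeevedagougadionf.
Rule 3 (final cluster simplification): /f/ is the second consonant of a word-final cluster /nf/, so it deletes. /ozeevedagougadionf/ → ozeevedagougadion.

ozeevedagougadion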